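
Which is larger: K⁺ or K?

K

Forming K⁺ removes 1 electron from K. Fewer electrons for the same nuclear charge means less shielding and a higher Z_eff on the remaining electrons, and for main-group metals the entire outer shell is lost.
A cation is smaller than its parent atom: K⁺ < K.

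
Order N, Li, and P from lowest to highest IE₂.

P, N, Li

After 1 electron has been removed, what remains? N⁺ still has 4 valence electrons; Li⁺ is the bare [He] core; P⁺ still has 4 valence electrons.
Pulling an electron out of a noble-gas core costs far more than removing a remaining valence electron, so Li sits at the high end of IE_2.
Valence configurations: N⁺ [He]2s²2p², P⁺ [Ne]3s²3p².
Tabulated IE_2 (kJ/mol): N 2856, Li 7298, P 1907.
Hence IE_2: P < N < Li.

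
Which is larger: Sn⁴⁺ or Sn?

Forming Sn⁴⁺ removes 4 electrons from Sn. Fewer electrons for the same nuclear charge means less shielding and a higher Z_eff on the remaining electrons.
A cation is smaller than its parent atom: Sn⁴⁺ < Sn.

Sn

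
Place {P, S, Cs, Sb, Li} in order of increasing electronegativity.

Li is in period 2, group 1; P is in period 3, group 15; S is in period 3, group 16; Sb is in period 5, group 15; Cs is in period 6, group 1.
Electronegativity increases across a period and decreases down a group, tracking effective nuclear charge and atomic size.
Neither a single period nor a single group — weigh both effects.
Li > Cs: they share group 1; the group trend gives Li the larger value.
Sb > Li: the two effects oppose for this pair; the across-period effect wins (2.05 vs 0.98).
P > Sb: they share group 15; the group trend gives P the larger value.
S > P: S lies to the right of P in period 3, so the across-period effect alone puts S higher.
For reference (Pauling): Li 0.98, P 2.19, S 2.58, Sb 2.05, Cs 0.79.
So from lowest to highest: Cs < Li < Sb < P < S.

Cs < Li < Sb < P < S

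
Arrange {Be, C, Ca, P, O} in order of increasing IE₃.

IE_3 is the cost of taking one more electron from the +2 cation: Be²⁺ is the bare [He] core; C²⁺ still has 2 valence electrons; Ca²⁺ is the bare [Ar] core; P²⁺ still has 3 valence electrons; O²⁺ still has 4 valence electrons.
Usually core removal costs more than valence removal, but here the competition is close: a tightly held n=2 valence electron can cost more to remove than an n=3 core electron, so the actual values have to decide it.
Valence configurations: C²⁺ [He]2s², P²⁺ [Ne]3s²3p¹, O²⁺ [He]2s²2p².
Approximate IE_3 values (kJ/mol): Be 14849, C 4620, Ca 4912, P 2914, O 5300.
Hence IE_3: P < C < Ca < O < Be.

P < C < Ca < O < Be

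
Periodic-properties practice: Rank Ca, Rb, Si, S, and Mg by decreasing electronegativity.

Mg is in period 3, group 2; Si is in period 3, group 14; S is in period 3, group 16; Ca is in period 4, group 2; Rb is in period 5, group 1.
Electronegativity increases across a period and decreases down a group, tracking effective nuclear charge and atomic size.
Neither a single period nor a single group — weigh both effects.
Ca > Rb: relative to Rb, both the across-period and down-group shifts push Ca's electronegativity up.
Mg > Ca: they share group 2; the group trend gives Mg the larger value.
Si > Mg: both are in period 3; the period trend gives Si the larger value.
S > Si: both are in period 3; the period trend gives S the larger value.
For reference (Pauling): Mg 1.31, Si 1.90, S 2.58, Ca 1.00, Rb 0.82.
So from highest to lowest: S > Si > Mg > Ca > Rb.

S, Si, Mg, Ca, Rb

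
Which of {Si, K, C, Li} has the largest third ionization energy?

Li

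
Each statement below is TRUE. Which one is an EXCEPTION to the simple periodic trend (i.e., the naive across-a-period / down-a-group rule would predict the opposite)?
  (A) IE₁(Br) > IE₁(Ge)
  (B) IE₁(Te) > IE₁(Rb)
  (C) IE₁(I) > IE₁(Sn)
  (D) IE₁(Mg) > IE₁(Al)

(D)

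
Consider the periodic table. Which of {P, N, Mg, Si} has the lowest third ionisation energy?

P

After 2 electrons have been removed, what remains? P²⁺ still has 3 valence electrons; N²⁺ still has 3 valence electrons; Mg²⁺ is the bare [Ne] core; Si²⁺ still has 2 valence electrons.
Pulling an electron out of a noble-gas core costs far more than removing a remaining valence electron, so Mg sits at the high end of IE_3.
Valence configurations: P²⁺ [Ne]3s²3p¹, N²⁺ [He]2s²2p¹, Si²⁺ [Ne]3s².
P²⁺ loses a lone 3p electron whereas Si²⁺ must break into a filled 3s² pair, so IE_3(Si) > IE_3(P) even though P has the higher nuclear charge.
Approximate IE_3 values (kJ/mol): P 2914, N 4578, Mg 7733, Si 3232.
Overall IE_3 order: P < Si < N < Mg.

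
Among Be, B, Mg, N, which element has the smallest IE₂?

The second ionization energy removes an electron from the +1 ion. For each element: Be⁺ still has 1 valence electron; B⁺ still has 2 valence electrons; Mg⁺ still has 1 valence electron; N⁺ still has 4 valence electrons.
All are still removing valence electrons, so compare the +1 ions as you would atoms: IE_2 generally rises across a period (higher Z_eff) and falls down a group (larger shell), subject to the usual subshell exceptions.
Valence configurations: Be⁺ [He]2s¹, B⁺ [He]2s², Mg⁺ [Ne]3s¹, N⁺ [He]2s²2p².
The numbers (kJ/mol): Be 1757, B 2427, Mg 1451, N 2856.
So the second ionization energies run Mg < Be < B < N.

Mg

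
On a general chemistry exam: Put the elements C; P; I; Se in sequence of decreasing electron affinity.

I > Se > C > P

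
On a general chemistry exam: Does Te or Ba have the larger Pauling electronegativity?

Te

Electronegativity increases across a period and decreases down a group, tracking effective nuclear charge and atomic size.
Here both period and group differ, so the two effects have to be weighed against each other.
Te > Ba: relative to Ba, both the across-period and down-group shifts push Te's electronegativity up.
For reference (Pauling): Te 2.10, Ba 0.89.
So Te has the larger Pauling electronegativity (Te > Ba).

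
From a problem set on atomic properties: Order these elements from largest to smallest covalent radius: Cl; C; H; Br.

Br, Cl, C, H

H is in period 1, group 1; C is in period 2, group 14; Cl is in period 3, group 17; Br is in period 4, group 17.
Across a period the added protons contract the valence shell; down a group each new principal shell makes the atom larger.
Here both period and group differ, so the two effects have to be weighed against each other.
C > H: period and group pull opposite ways; the down-group shift dominates (75 vs 32 pm).
Cl > C: period and group pull opposite ways; the down-group shift dominates (99 vs 75 pm).
Br > Cl: Br sits below Cl in group 17, so the down-group effect alone puts Br larger.
Approximate values (pm): H 32, C 75, Cl 99, Br 114.
So from largest to smallest: Br > Cl > C > H.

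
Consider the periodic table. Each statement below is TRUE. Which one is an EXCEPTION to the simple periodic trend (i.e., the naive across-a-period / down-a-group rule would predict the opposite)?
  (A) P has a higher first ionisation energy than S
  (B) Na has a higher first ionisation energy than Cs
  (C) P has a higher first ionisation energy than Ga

(A)

The general trend: first ionisation energy increases across a period and decreases down a group.
(A) P (period 3, group 15) vs S (period 3, group 16): the stated order contradicts the simple trend.
(B) Na (period 3, group 1) vs Cs (period 6, group 1): the stated order agrees with the simple trend.
(C) P (period 3, group 15) vs Ga (period 4, group 13): the stated order agrees with the simple trend.
The exception is (A): S (3p⁴) ionizes more easily than half-filled P (3p³) because the paired 3p electron in S is pushed out by e⁻–e⁻ repulsion.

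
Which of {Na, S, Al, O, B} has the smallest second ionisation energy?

Consider each +1 ion: Na⁺ is the bare [Ne] core; S⁺ still has 5 valence electrons; Al⁺ still has 2 valence electrons; O⁺ still has 5 valence electrons; B⁺ still has 2 valence electrons.
Core electrons are held far more tightly than valence electrons, so Na tops the IE_2 order.
Valence configurations: S⁺ [Ne]3s²3p³, Al⁺ [Ne]3s², O⁺ [He]2s²2p³, B⁺ [He]2s².
The numbers (kJ/mol): Na 4562, S 2252, Al 1817, O 3388, B 2427.
Overall IE_2 order: Al < S < B < O < Na.

Al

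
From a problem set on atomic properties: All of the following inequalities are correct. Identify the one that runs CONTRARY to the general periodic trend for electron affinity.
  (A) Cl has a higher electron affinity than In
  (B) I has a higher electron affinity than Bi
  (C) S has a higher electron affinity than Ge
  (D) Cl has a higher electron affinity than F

(D)

The general trend: electron affinity increases across a period and decreases down a group.
(A) Cl (period 3, group 17) vs In (period 5, group 13): the stated order agrees with the simple trend.
(B) I (period 5, group 17) vs Bi (period 6, group 15): the stated order agrees with the simple trend.
(C) S (period 3, group 16) vs Ge (period 4, group 14): the stated order agrees with the simple trend.
(D) Cl (period 3, group 17) vs F (period 2, group 17): the stated order contradicts the simple trend.
The exception is (D): F's small 2p subshell makes the incoming electron feel strong e⁻–e⁻ repulsion, so Cl actually releases more energy on gaining an electron.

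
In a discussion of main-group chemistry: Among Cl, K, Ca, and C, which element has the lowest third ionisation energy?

Cl

Consider each +2 ion: Cl²⁺ still has 5 valence electrons; K²⁺ is already 1 electron into the core; Ca²⁺ is the bare [Ar] core; C²⁺ still has 2 valence electrons.
Usually core removal costs more than valence removal, but here the competition is close: a tightly held n=2 valence electron can cost more to remove than an n=3 core electron, so the actual values have to decide it.
Valence configurations: Cl²⁺ [Ne]3s²3p³, C²⁺ [He]2s².
The numbers (kJ/mol): Cl 3822, K 4420, Ca 4912, C 4620.
So the third ionization energies run Cl < K < C < Ca.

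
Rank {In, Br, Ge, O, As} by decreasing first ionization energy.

O is in period 2, group 16; Ge is in period 4, group 14; As is in period 4, group 15; Br is in period 4, group 17; In is in period 5, group 13.
First ionization energy rises across a period (greater Z_eff holds electrons more tightly) and falls down a group (valence electrons are farther from the nucleus).
Here both period and group differ, so the two effects have to be weighed against each other.
Ge > In: both effects reinforce here, so Ge is clearly the higher of the two.
As > Ge: As lies to the right of Ge in period 4, so the across-period effect alone puts As higher.
Br > As: both are in period 4; the period trend gives Br the larger value.
O > Br: period and group pull opposite ways; the down-group shift dominates (1314 vs 1140 kJ/mol).
Approximate values (kJ/mol): O 1314, Ge 762, As 947, Br 1140, In 558.
So from highest to lowest: O > Br > As > Ge > In.

O, Br, As, Ge, In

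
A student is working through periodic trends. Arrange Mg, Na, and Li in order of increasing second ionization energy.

Mg, Na, Li

After 1 electron has been removed, what remains? Mg⁺ still has 1 valence electron; Na⁺ is the bare [Ne] core; Li⁺ is the bare [He] core.
Pulling an electron out of a noble-gas core costs far more than removing a remaining valence electron, so Na and Li sit at the high end of IE_2.
The numbers (kJ/mol): Mg 1451, Na 4562, Li 7298.
So the second ionization energies run Mg < Na < Li.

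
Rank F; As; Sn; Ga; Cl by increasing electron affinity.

F is in period 2, group 17; Cl is in period 3, group 17; Ga is in period 4, group 13; As is in period 4, group 15; Sn is in period 5, group 14.
Adding an electron releases more energy for atoms nearer the top right (short of the noble gases).
These span different periods and groups, so the two trends combine.
As > Ga: As lies to the right of Ga in period 4, so the across-period effect alone puts As higher.
Sn > As: this pair runs against the simple trend — see the exception note.
F > Sn: both effects reinforce here, so F is clearly the higher of the two.
Cl > F: this pair runs against the simple trend — see the exception note.
Note the exception: Sn has a higher electron affinity than As, contrary to the simple trend — adding an electron to As's half-filled np³ subshell costs electron-pairing energy.
Note the exception: Cl has a higher electron affinity than F, contrary to the simple trend — F's small 2p subshell makes the incoming electron feel strong e⁻–e⁻ repulsion, so Cl actually releases more energy on gaining an electron.
Tabulated electron affinity (kJ/mol): F 328, Cl 349, Ga 29, As 78, Sn 107.
So from lowest to highest: Ga < As < Sn < F < Cl.

Ga < As < Sn < F < Cl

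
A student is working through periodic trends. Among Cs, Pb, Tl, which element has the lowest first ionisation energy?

Cs

Across a period the outer electron is held more tightly (higher IE₁); down a group it sits in a higher shell, more shielded, and comes off more easily.
All lie in period 6, so first ionization energy increases left to right.
The lowest first ionisation energy among these belongs to Cs.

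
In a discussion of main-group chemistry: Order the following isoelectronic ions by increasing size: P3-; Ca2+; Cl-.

Ca2+ < Cl- < P3-

All of these have 18 electrons, so size is governed by nuclear charge alone: the more protons, the stronger the pull on the same electron cloud, and the smaller the ion.
Nuclear charges: Ca2+ (Z=20), Cl- (Z=17), P3- (Z=15).
Smallest to largest: Ca2+ < Cl- < P3-.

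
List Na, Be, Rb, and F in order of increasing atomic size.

Be is in period 2, group 2; F is in period 2, group 17; Na is in period 3, group 1; Rb is in period 5, group 1.
Atomic radius shrinks across a period as nuclear charge pulls the same shell inward, and grows down a group as new shells are added.
Here both period and group differ, so the two effects have to be weighed against each other.
Be > F: Be lies to the left of F in period 2, so the across-period effect alone puts Be larger.
Na > Be: both effects reinforce here, so Na is clearly the larger of the two.
Rb > Na: Rb sits below Na in group 1, so the down-group effect alone puts Rb larger.
For reference (pm): Be 102, F 64, Na 155, Rb 210.
So from smallest to largest: F < Be < Na < Rb.

F < Be < Na < Rb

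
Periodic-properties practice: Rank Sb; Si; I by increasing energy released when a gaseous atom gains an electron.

Sb < Si < I

Si is in period 3, group 14; Sb is in period 5, group 15; I is in period 5, group 17.
Electron affinity generally becomes more exothermic across a period toward the halogens and less exothermic down a group.
These span different periods and groups, so the two trends combine.
Si > Sb: period and group pull opposite ways; the down-group shift dominates (134 vs 103 kJ/mol).
I > Si: the two effects oppose for this pair; the across-period effect wins (295 vs 134 kJ/mol).
Approximate values (kJ/mol): Si 134, Sb 103, I 295.
So from lowest to highest: Sb < Si < I.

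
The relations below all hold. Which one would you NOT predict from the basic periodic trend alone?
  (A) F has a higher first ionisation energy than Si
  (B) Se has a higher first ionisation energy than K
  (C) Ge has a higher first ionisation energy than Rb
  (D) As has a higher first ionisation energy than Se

(D)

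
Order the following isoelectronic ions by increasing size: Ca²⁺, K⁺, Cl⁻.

All of these have 18 electrons, so size is governed by nuclear charge alone: the more protons, the stronger the pull on the same electron cloud, and the smaller the ion.
Nuclear charges: Ca²⁺ (Z=20), K⁺ (Z=19), Cl⁻ (Z=17).
Smallest to largest: Ca²⁺ < K⁺ < Cl⁻.

Ca²⁺ < K⁺ < Cl⁻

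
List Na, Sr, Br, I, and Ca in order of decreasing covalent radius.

Atomic radius shrinks across a period as nuclear charge pulls the same shell inward, and grows down a group as new shells are added.
Here both period and group differ, so the two effects have to be weighed against each other.
I > Br: I sits below Br in group 17, so the down-group effect alone puts I larger.
Na > I: the two effects oppose for this pair; the across-period effect wins (155 vs 133 pm).
Ca > Na: period and group pull opposite ways; the down-group shift dominates (171 vs 155 pm).
Sr > Ca: Sr sits below Ca in group 2, so the down-group effect alone puts Sr larger.
Tabulated atomic radius (pm): Na 155, Ca 171, Br 114, Sr 185, I 133.
So from largest to smallest: Sr > Ca > Na > I > Br.

Sr > Ca > Na > I > Br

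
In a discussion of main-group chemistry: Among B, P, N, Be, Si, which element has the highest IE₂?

IE_2 is the cost of taking one more electron from the +1 cation: B⁺ still has 2 valence electrons; P⁺ still has 4 valence electrons; N⁺ still has 4 valence electrons; Be⁺ still has 1 valence electron; Si⁺ still has 3 valence electrons.
All are still removing valence electrons, so compare the +1 ions as you would atoms: IE_2 generally rises across a period (higher Z_eff) and falls down a group (larger shell), subject to the usual subshell exceptions.
Valence configurations: B⁺ [He]2s², P⁺ [Ne]3s²3p², N⁺ [He]2s²2p², Be⁺ [He]2s¹, Si⁺ [Ne]3s²3p¹.
The numbers (kJ/mol): B 2427, P 1907, N 2856, Be 1757, Si 1577.
Overall IE_2 order: Si < Be < P < B < N.

N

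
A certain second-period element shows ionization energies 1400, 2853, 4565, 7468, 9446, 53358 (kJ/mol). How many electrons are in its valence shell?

5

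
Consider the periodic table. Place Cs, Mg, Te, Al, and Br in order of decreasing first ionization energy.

Across a period the outer electron is held more tightly (higher IE₁); down a group it sits in a higher shell, more shielded, and comes off more easily.
Here both period and group differ, so the two effects have to be weighed against each other.
Al > Cs: relative to Cs, both the across-period and down-group shifts push Al's first ionization energy up.
Mg > Al: this pair runs against the simple trend — see the exception note.
Te > Mg: period and group pull opposite ways; the across-period shift dominates (869 vs 738 kJ/mol).
Br > Te: both effects reinforce here, so Br is clearly the higher of the two.
Note the exception: Mg has a higher first ionization energy than Al, contrary to the simple trend — Al's single 3p electron is easier to remove than one from Mg's filled 3s².
For reference (kJ/mol): Mg 738, Al 578, Br 1140, Te 869, Cs 376.
So from highest to lowest: Br > Te > Mg > Al > Cs.

Br > Te > Mg > Al > Cs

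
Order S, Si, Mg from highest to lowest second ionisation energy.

The second ionization energy removes an electron from the +1 ion. For each element: S⁺ still has 5 valence electrons; Si⁺ still has 3 valence electrons; Mg⁺ still has 1 valence electron.
All are still removing valence electrons, so compare the +1 ions as you would atoms: IE_2 generally rises across a period (higher Z_eff) and falls down a group (larger shell), subject to the usual subshell exceptions.
Valence configurations: S⁺ [Ne]3s²3p³, Si⁺ [Ne]3s²3p¹, Mg⁺ [Ne]3s¹.
Approximate IE_2 values (kJ/mol): S 2252, Si 1577, Mg 1451.
Putting it together, IE_2: Mg < Si < S.

S, Si, Mg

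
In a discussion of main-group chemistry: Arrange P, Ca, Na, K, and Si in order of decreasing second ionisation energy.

Na, K, P, Si, Ca

IE_2 is the cost of taking one more electron from the +1 cation: P⁺ still has 4 valence electrons; Ca⁺ still has 1 valence electron; Na⁺ is the bare [Ne] core; K⁺ is the bare [Ar] core; Si⁺ still has 3 valence electrons.
Core electrons are held far more tightly than valence electrons, so K and Na top the IE_2 order.
Valence configurations: P⁺ [Ne]3s²3p², Ca⁺ [Ar]4s¹, Si⁺ [Ne]3s²3p¹.
The numbers (kJ/mol): P 1907, Ca 1145, Na 4562, K 3052, Si 1577.
Putting it together, IE_2: Ca < Si < P < K < Na.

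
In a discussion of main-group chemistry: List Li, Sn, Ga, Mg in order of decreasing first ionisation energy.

Mg > Sn > Ga > Li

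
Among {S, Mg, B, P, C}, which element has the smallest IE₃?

P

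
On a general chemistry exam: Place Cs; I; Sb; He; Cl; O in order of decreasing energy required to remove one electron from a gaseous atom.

He, O, Cl, I, Sb, Cs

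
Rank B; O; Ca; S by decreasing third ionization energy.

O > Ca > B > S

The third ionization energy removes an electron from the +2 ion. For each element: B²⁺ still has 1 valence electron; O²⁺ still has 4 valence electrons; Ca²⁺ is the bare [Ar] core; S²⁺ still has 4 valence electrons.
Usually core removal costs more than valence removal, but here the competition is close: a tightly held n=2 valence electron can cost more to remove than an n=3 core electron, so the actual values have to decide it.
Valence configurations: B²⁺ [He]2s¹, O²⁺ [He]2s²2p², S²⁺ [Ne]3s²3p².
Tabulated IE_3 (kJ/mol): B 3660, O 5300, Ca 4912, S 3357.
Putting it together, IE_3: S < B < Ca < O.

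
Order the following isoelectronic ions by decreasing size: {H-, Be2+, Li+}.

All of these have 2 electrons, so size is governed by nuclear charge alone: the more protons, the stronger the pull on the same electron cloud, and the smaller the ion.
Nuclear charges: Be2+ (Z=4), Li+ (Z=3), H- (Z=1).
Largest to smallest: H- > Li+ > Be2+.

H- > Li+ > Be2+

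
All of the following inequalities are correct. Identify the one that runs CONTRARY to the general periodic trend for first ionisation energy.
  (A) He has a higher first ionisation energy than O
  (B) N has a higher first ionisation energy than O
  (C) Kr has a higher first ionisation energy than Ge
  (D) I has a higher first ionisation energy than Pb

(B)

The general trend: first ionisation energy increases across a period and decreases down a group.
(A) He (period 1, group 18) vs O (period 2, group 16): the stated order agrees with the simple trend.
(B) N (period 2, group 15) vs O (period 2, group 16): the stated order contradicts the simple trend.
(C) Kr (period 4, group 18) vs Ge (period 4, group 14): the stated order agrees with the simple trend.
(D) I (period 5, group 17) vs Pb (period 6, group 14): the stated order agrees with the simple trend.
The exception is (B): pairing an electron in O's 2p⁴ costs repulsion energy, so O ionizes more easily than half-filled N (2p³).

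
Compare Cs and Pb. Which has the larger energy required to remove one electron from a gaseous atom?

Pb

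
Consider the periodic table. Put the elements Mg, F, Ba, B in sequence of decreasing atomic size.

Atomic radius shrinks across a period as nuclear charge pulls the same shell inward, and grows down a group as new shells are added.
These span different periods and groups, so the two trends combine.
B > F: B lies to the left of F in period 2, so the across-period effect alone puts B larger.
Mg > B: both effects reinforce here, so Mg is clearly the larger of the two.
Ba > Mg: they share group 2; the group trend gives Ba the larger value.
Approximate values (pm): B 85, F 64, Mg 139, Ba 196.
So from largest to smallest: Ba > Mg > B > F.

Ba, Mg, B, F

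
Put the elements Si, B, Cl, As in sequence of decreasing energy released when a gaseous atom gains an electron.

Cl > Si > As > B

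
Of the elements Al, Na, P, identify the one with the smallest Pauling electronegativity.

Na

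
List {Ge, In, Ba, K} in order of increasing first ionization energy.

K < Ba < In < Ge

Removing the outermost electron gets harder across a period and easier down a group.
These span different periods and groups, so the two trends combine.
Ba > K: period and group pull opposite ways; the across-period shift dominates (503 vs 419 kJ/mol).
In > Ba: both effects reinforce here, so In is clearly the higher of the two.
Ge > In: both effects reinforce here, so Ge is clearly the higher of the two.
Approximate values (kJ/mol): K 419, Ge 762, In 558, Ba 503.
So from lowest to highest: K < Ba < In < Ge.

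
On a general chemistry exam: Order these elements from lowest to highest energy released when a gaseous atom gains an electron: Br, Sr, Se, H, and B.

Atoms with high Z_eff and room in the valence shell (especially the halogens) have the most exothermic electron affinities.
Here both period and group differ, so the two effects have to be weighed against each other.
B > Sr: both effects reinforce here, so B is clearly the higher of the two.
H > B: the two effects oppose for this pair; the down-group effect wins (73 vs 27 kJ/mol).
Se > H: period and group pull opposite ways; the across-period shift dominates (195 vs 73 kJ/mol).
Br > Se: both are in period 4; the period trend gives Br the larger value.
Approximate values (kJ/mol): H 73, B 27, Se 195, Br 325, Sr 5.
So from lowest to highest: Sr < B < H < Se < Br.

Sr, B, H, Se, Br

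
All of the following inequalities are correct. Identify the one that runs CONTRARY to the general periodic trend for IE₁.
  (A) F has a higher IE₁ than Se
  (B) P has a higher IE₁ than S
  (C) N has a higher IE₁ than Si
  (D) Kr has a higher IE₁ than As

The general trend: IE₁ increases across a period and decreases down a group.
(A) F (period 2, group 17) vs Se (period 4, group 16): the stated order agrees with the simple trend.
(B) P (period 3, group 15) vs S (period 3, group 16): the stated order contradicts the simple trend.
(C) N (period 2, group 15) vs Si (period 3, group 14): the stated order agrees with the simple trend.
(D) Kr (period 4, group 18) vs As (period 4, group 15): the stated order agrees with the simple trend.
The exception is (B): S (3p⁴) ionizes more easily than half-filled P (3p³) because the paired 3p electron in S is pushed out by e⁻–e⁻ repulsion.

(B)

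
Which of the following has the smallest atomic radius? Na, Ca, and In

Na is in period 3, group 1; Ca is in period 4, group 2; In is in period 5, group 13.
Radius decreases left→right (rising Z_eff, same n) and increases top→bottom (higher n).
A diagonal step moves right (one effect) and down (the opposite effect) at once.
Na > In: the two effects oppose for this pair; the across-period effect wins (155 vs 142 pm).
Ca > Na: period and group pull opposite ways; the down-group shift dominates (171 vs 155 pm).
Tabulated atomic radius (pm): Na 155, Ca 171, In 142.
The smallest atomic radius among these belongs to In.

In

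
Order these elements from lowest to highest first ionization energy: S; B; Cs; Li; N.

Cs, Li, B, S, N

Li is in period 2, group 1; B is in period 2, group 13; N is in period 2, group 15; S is in period 3, group 16; Cs is in period 6, group 1.
First ionization energy rises across a period (greater Z_eff holds electrons more tightly) and falls down a group (valence electrons are farther from the nucleus).
Neither a single period nor a single group — weigh both effects.
Li > Cs: they share group 1; the group trend gives Li the larger value.
B > Li: B lies to the right of Li in period 2, so the across-period effect alone puts B higher.
S > B: period and group pull opposite ways; the across-period shift dominates (1000 vs 801 kJ/mol).
N > S: period and group pull opposite ways; the down-group shift dominates (1402 vs 1000 kJ/mol).
For reference (kJ/mol): Li 520, B 801, N 1402, S 1000, Cs 376.
So from lowest to highest: Cs < Li < B < S < N.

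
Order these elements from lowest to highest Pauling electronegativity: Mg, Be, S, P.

Mg < Be < P < S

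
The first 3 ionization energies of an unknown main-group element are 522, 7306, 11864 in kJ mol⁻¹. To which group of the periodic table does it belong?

Look for the largest jump between consecutive ionization energies: IE2/IE1 ≈ 14.0, far larger than any earlier ratio.
That jump marks the point where a core electron is being removed. So the atom has 1 valence electron.
A main-group element with 1 valence electron is in group 1.

Group 1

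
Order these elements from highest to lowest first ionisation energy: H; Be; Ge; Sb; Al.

First ionization energy rises across a period (greater Z_eff holds electrons more tightly) and falls down a group (valence electrons are farther from the nucleus).
These sit on a diagonal, where the across-period and down-group effects partly cancel.
Ge > Al: the two effects oppose for this pair; the across-period effect wins (762 vs 578 kJ/mol).
Sb > Ge: period and group pull opposite ways; the across-period shift dominates (831 vs 762 kJ/mol).
Be > Sb: period and group pull opposite ways; the down-group shift dominates (900 vs 831 kJ/mol).
H > Be: the two effects oppose for this pair; the down-group effect wins (1312 vs 900 kJ/mol).
For reference (kJ/mol): H 1312, Be 900, Al 578, Ge 762, Sb 831.
So from highest to lowest: H > Be > Sb > Ge > Al.

H > Be > Sb > Ge > Al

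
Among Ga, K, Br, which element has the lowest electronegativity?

Electronegativity increases across a period and decreases down a group, tracking effective nuclear charge and atomic size.
All lie in period 4, so electronegativity increases left to right.
The lowest electronegativity among these belongs to K.

K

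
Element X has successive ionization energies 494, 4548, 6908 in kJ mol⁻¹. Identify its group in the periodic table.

Group 1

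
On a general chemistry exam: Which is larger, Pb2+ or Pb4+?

Both ions have Z = 82 protons, but Pb4+ has lost more electrons, so its remaining electrons feel a larger effective nuclear charge per electron and are pulled in more tightly.
Higher positive charge → smaller ion, so Pb2+ > Pb4+.

Pb2+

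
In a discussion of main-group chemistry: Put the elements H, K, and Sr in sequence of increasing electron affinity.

Sr < K < H

H is in period 1, group 1; K is in period 4, group 1; Sr is in period 5, group 2.
Electron affinity generally becomes more exothermic across a period toward the halogens and less exothermic down a group.
Here both period and group differ, so the two effects have to be weighed against each other.
K > Sr: period and group pull opposite ways; the down-group shift dominates (48 vs 5 kJ/mol).
H > K: H sits above K in group 1, so the down-group effect alone puts H higher.
Tabulated electron affinity (kJ/mol): H 73, K 48, Sr 5.
So from lowest to highest: Sr < K < H.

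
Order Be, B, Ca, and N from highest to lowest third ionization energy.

The third ionization energy removes an electron from the +2 ion. For each element: Be²⁺ is the bare [He] core; B²⁺ still has 1 valence electron; Ca²⁺ is the bare [Ar] core; N²⁺ still has 3 valence electrons.
Core electrons are held far more tightly than valence electrons, so Ca and Be top the IE_3 order.
Valence configurations: B²⁺ [He]2s¹, N²⁺ [He]2s²2p¹.
The numbers (kJ/mol): Be 14849, B 3660, Ca 4912, N 4578.
Hence IE_3: B < N < Ca < Be.

Be > Ca > N > B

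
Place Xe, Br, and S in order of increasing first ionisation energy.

S is in period 3, group 16; Br is in period 4, group 17; Xe is in period 5, group 18.
IE₁ increases left→right with effective nuclear charge and decreases top→bottom as the valence shell moves farther out.
A diagonal step moves right (one effect) and down (the opposite effect) at once.
Br > S: period and group pull opposite ways; the across-period shift dominates (1140 vs 1000 kJ/mol).
Xe > Br: the two effects oppose for this pair; the across-period effect wins (1170 vs 1140 kJ/mol).
Tabulated first ionization energy (kJ/mol): S 1000, Br 1140, Xe 1170.
So from lowest to highest: S < Br < Xe.

S, Br, Xe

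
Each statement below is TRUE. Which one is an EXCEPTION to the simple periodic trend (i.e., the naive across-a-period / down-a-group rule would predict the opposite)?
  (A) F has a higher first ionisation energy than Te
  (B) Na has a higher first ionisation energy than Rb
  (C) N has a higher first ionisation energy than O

(C)

The general trend: first ionisation energy increases across a period and decreases down a group.
(A) F (period 2, group 17) vs Te (period 5, group 16): the stated order agrees with the simple trend.
(B) Na (period 3, group 1) vs Rb (period 5, group 1): the stated order agrees with the simple trend.
(C) N (period 2, group 15) vs O (period 2, group 16): the stated order contradicts the simple trend.
The exception is (C): pairing an electron in O's 2p⁴ costs repulsion energy, so O ionizes more easily than half-filled N (2p³).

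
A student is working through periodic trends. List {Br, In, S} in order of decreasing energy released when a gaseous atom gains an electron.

Br, S, In

S is in period 3, group 16; Br is in period 4, group 17; In is in period 5, group 13.
Adding an electron releases more energy for atoms nearer the top right (short of the noble gases).
Here both period and group differ, so the two effects have to be weighed against each other.
S > In: relative to In, both the across-period and down-group shifts push S's electron affinity up.
Br > S: period and group pull opposite ways; the across-period shift dominates (325 vs 200 kJ/mol).
For reference (kJ/mol): S 200, Br 325, In 29.
So from highest to lowest: Br > S > In.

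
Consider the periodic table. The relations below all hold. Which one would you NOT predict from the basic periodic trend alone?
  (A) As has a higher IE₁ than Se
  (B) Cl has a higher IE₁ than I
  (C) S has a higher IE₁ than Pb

The general trend: IE₁ increases across a period and decreases down a group.
(A) As (period 4, group 15) vs Se (period 4, group 16): the stated order contradicts the simple trend.
(B) Cl (period 3, group 17) vs I (period 5, group 17): the stated order agrees with the simple trend.
(C) S (period 3, group 16) vs Pb (period 6, group 14): the stated order agrees with the simple trend.
The exception is (A): Se (4p⁴) ionizes more easily than half-filled As (4p³).

(A)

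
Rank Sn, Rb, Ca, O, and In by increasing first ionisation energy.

O is in period 2, group 16; Ca is in period 4, group 2; Rb is in period 5, group 1; In is in period 5, group 13; Sn is in period 5, group 14.
Removing the outermost electron gets harder across a period and easier down a group.
Here both period and group differ, so the two effects have to be weighed against each other.
In > Rb: In lies to the right of Rb in period 5, so the across-period effect alone puts In higher.
Ca > In: period and group pull opposite ways; the down-group shift dominates (590 vs 558 kJ/mol).
Sn > Ca: the two effects oppose for this pair; the across-period effect wins (709 vs 590 kJ/mol).
O > Sn: both effects reinforce here, so O is clearly the higher of the two.
For reference (kJ/mol): O 1314, Ca 590, Rb 403, In 558, Sn 709.
So from lowest to highest: Rb < In < Ca < Sn < O.

Rb, In, Ca, Sn, O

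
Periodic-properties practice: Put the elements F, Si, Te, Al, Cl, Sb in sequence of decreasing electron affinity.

Cl > F > Te > Si > Sb > Al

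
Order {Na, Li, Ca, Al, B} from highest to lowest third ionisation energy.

Li > Na > Ca > B > Al

Consider each +2 ion: Na²⁺ is already 1 electron into the core; Li²⁺ is already 1 electron into the core; Ca²⁺ is the bare [Ar] core; Al²⁺ still has 1 valence electron; B²⁺ still has 1 valence electron.
Breaking into a closed-shell core is much more expensive than removing a leftover valence electron — Ca, Na and Li have the largest IE_3 here.
Valence configurations: Al²⁺ [Ne]3s¹, B²⁺ [He]2s¹.
The numbers (kJ/mol): Na 6910, Li 11815, Ca 4912, Al 2745, B 3660.
Overall IE_3 order: Al < B < Ca < Na < Li.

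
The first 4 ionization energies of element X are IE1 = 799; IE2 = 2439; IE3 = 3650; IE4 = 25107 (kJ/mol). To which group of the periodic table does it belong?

Look for the largest jump between consecutive ionization energies: IE4/IE3 ≈ 6.9, far larger than any earlier ratio.
That jump marks the point where a core electron is being removed. So the atom has 3 valence electrons.
A main-group element with 3 valence electrons is in group 13.

Group 13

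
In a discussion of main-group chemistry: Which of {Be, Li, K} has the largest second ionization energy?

After 1 electron has been removed, what remains? Be⁺ still has 1 valence electron; Li⁺ is the bare [He] core; K⁺ is the bare [Ar] core.
Core electrons are held far more tightly than valence electrons, so K and Li top the IE_2 order.
Approximate IE_2 values (kJ/mol): Be 1757, Li 7298, K 3052.
So the second ionization energies run Be < K < Li.

Li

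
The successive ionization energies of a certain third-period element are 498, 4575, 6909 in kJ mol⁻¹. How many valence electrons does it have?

Look for the largest jump between consecutive ionization energies: IE2/IE1 ≈ 9.2, far larger than any earlier ratio.
That jump marks the point where a core electron is being removed. So the atom has 1 valence electron.

1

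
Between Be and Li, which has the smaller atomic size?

Atomic radius shrinks across a period as nuclear charge pulls the same shell inward, and grows down a group as new shells are added.
All lie in period 2, so atomic radius increases right to left.
So Be has the smaller atomic size (Be < Li).

Be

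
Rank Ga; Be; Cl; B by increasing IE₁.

Ga < B < Be < Cl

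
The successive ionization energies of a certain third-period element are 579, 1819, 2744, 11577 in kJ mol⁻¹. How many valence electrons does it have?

Look for the largest jump between consecutive ionization energies: IE4/IE3 ≈ 4.2, far larger than any earlier ratio.
That jump marks the point where a core electron is being removed. So the atom has 3 valence electrons.

3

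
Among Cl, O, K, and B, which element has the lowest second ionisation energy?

Cl

After 1 electron has been removed, what remains? Cl⁺ still has 6 valence electrons; O⁺ still has 5 valence electrons; K⁺ is the bare [Ar] core; B⁺ still has 2 valence electrons.
Usually core removal costs more than valence removal, but here the competition is close: a tightly held n=2 valence electron can cost more to remove than an n=3 core electron, so the actual values have to decide it.
Valence configurations: Cl⁺ [Ne]3s²3p⁴, O⁺ [He]2s²2p³, B⁺ [He]2s².
Tabulated IE_2 (kJ/mol): Cl 2298, O 3388, K 3052, B 2427.
So the second ionization energies run Cl < B < K < O.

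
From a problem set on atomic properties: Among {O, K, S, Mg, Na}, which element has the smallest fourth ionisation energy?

IE_4 is the cost of taking one more electron from the +3 cation: O³⁺ still has 3 valence electrons; K³⁺ is already 2 electrons into the core; S³⁺ still has 3 valence electrons; Mg³⁺ is already 1 electron into the core; Na³⁺ is already 2 electrons into the core.
Usually core removal costs more than valence removal, but here the competition is close: a tightly held n=2 valence electron can cost more to remove than an n=3 core electron, so the actual values have to decide it.
Valence configurations: O³⁺ [He]2s²2p¹, S³⁺ [Ne]3s²3p¹.
The numbers (kJ/mol): O 7469, K 5877, S 4556, Mg 10543, Na 9543.
Hence IE_4: S < K < O < Na < Mg.

S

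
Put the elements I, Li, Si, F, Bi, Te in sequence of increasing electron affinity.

Li, Bi, Si, Te, I, F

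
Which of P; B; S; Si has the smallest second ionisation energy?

Si

After 1 electron has been removed, what remains? P⁺ still has 4 valence electrons; B⁺ still has 2 valence electrons; S⁺ still has 5 valence electrons; Si⁺ still has 3 valence electrons.
All are still removing valence electrons, so compare the +1 ions as you would atoms: IE_2 generally rises across a period (higher Z_eff) and falls down a group (larger shell), subject to the usual subshell exceptions.
Valence configurations: P⁺ [Ne]3s²3p², B⁺ [He]2s², S⁺ [Ne]3s²3p³, Si⁺ [Ne]3s²3p¹.
The numbers (kJ/mol): P 1907, B 2427, S 2252, Si 1577.
Putting it together, IE_2: Si < P < S < B.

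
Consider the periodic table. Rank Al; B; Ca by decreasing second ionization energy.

B > Al > Ca

After 1 electron has been removed, what remains? Al⁺ still has 2 valence electrons; B⁺ still has 2 valence electrons; Ca⁺ still has 1 valence electron.
All are still removing valence electrons, so compare the +1 ions as you would atoms: IE_2 generally rises across a period (higher Z_eff) and falls down a group (larger shell), subject to the usual subshell exceptions.
Valence configurations: Al⁺ [Ne]3s², B⁺ [He]2s², Ca⁺ [Ar]4s¹.
Approximate IE_2 values (kJ/mol): Al 1817, B 2427, Ca 1145.
Overall IE_2 order: Ca < Al < B.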